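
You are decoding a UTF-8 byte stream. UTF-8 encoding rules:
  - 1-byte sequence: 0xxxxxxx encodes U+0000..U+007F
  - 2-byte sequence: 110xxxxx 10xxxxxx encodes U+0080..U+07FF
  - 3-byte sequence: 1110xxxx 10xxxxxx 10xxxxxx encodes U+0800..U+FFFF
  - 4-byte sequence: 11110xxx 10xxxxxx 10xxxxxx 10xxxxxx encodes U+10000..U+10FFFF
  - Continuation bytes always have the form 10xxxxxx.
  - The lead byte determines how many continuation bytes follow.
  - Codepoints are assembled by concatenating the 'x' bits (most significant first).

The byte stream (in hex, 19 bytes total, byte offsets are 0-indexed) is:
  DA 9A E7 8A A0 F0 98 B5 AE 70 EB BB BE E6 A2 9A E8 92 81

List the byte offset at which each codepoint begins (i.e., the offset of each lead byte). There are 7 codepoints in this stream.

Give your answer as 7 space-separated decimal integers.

Byte[0]=DA: 2-byte lead, need 1 cont bytes. acc=0x1A
Byte[1]=9A: continuation. acc=(acc<<6)|0x1A=0x69A
Completed: cp=U+069A (starts at byte 0)
Byte[2]=E7: 3-byte lead, need 2 cont bytes. acc=0x7
Byte[3]=8A: continuation. acc=(acc<<6)|0x0A=0x1CA
Byte[4]=A0: continuation. acc=(acc<<6)|0x20=0x72A0
Completed: cp=U+72A0 (starts at byte 2)
Byte[5]=F0: 4-byte lead, need 3 cont bytes. acc=0x0
Byte[6]=98: continuation. acc=(acc<<6)|0x18=0x18
Byte[7]=B5: continuation. acc=(acc<<6)|0x35=0x635
Byte[8]=AE: continuation. acc=(acc<<6)|0x2E=0x18D6E
Completed: cp=U+18D6E (starts at byte 5)
Byte[9]=70: 1-byte ASCII. cp=U+0070
Byte[10]=EB: 3-byte lead, need 2 cont bytes. acc=0xB
Byte[11]=BB: continuation. acc=(acc<<6)|0x3B=0x2FB
Byte[12]=BE: continuation. acc=(acc<<6)|0x3E=0xBEFE
Completed: cp=U+BEFE (starts at byte 10)
Byte[13]=E6: 3-byte lead, need 2 cont bytes. acc=0x6
Byte[14]=A2: continuation. acc=(acc<<6)|0x22=0x1A2
Byte[15]=9A: continuation. acc=(acc<<6)|0x1A=0x689A
Completed: cp=U+689A (starts at byte 13)
Byte[16]=E8: 3-byte lead, need 2 cont bytes. acc=0x8
Byte[17]=92: continuation. acc=(acc<<6)|0x12=0x212
Byte[18]=81: continuation. acc=(acc<<6)|0x01=0x8481
Completed: cp=U+8481 (starts at byte 16)

Answer: 0 2 5 9 10 13 16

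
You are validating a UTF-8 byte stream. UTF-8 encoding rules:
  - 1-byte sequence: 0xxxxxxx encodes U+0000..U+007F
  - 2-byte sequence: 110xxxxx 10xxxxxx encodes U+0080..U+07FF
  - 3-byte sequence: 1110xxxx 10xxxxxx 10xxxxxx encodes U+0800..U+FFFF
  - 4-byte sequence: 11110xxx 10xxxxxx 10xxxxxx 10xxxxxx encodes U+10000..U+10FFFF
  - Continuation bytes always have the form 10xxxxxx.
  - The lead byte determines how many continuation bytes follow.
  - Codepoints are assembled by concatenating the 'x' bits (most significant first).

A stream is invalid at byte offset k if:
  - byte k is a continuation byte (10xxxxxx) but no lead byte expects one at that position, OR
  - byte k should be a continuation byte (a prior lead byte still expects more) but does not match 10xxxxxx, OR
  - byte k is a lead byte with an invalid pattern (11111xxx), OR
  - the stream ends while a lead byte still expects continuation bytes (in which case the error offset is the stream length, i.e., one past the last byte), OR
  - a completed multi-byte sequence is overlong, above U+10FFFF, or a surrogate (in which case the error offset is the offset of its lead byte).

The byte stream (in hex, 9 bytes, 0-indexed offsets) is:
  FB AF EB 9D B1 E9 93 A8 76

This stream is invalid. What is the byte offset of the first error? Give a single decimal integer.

Answer: 0

Derivation:
Byte[0]=FB: INVALID lead byte (not 0xxx/110x/1110/11110)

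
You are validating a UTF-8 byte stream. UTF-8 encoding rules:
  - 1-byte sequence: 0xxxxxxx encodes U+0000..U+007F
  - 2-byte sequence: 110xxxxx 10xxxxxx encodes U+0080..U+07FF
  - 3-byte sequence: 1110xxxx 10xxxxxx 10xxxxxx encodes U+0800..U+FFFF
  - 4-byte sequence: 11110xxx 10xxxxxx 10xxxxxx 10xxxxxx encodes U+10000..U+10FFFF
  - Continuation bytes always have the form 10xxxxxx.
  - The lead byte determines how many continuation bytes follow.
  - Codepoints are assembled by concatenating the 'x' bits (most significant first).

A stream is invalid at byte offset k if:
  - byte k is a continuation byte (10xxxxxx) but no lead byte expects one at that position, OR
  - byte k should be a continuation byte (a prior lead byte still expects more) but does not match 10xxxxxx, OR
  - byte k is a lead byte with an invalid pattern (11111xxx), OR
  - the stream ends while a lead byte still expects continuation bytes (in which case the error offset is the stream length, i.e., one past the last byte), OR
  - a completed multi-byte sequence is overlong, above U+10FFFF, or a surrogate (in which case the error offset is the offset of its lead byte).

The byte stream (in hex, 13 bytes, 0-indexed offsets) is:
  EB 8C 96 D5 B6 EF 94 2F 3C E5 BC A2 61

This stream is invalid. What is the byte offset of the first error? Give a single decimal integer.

Answer: 7

Derivation:
Byte[0]=EB: 3-byte lead, need 2 cont bytes. acc=0xB
Byte[1]=8C: continuation. acc=(acc<<6)|0x0C=0x2CC
Byte[2]=96: continuation. acc=(acc<<6)|0x16=0xB316
Completed: cp=U+B316 (starts at byte 0)
Byte[3]=D5: 2-byte lead, need 1 cont bytes. acc=0x15
Byte[4]=B6: continuation. acc=(acc<<6)|0x36=0x576
Completed: cp=U+0576 (starts at byte 3)
Byte[5]=EF: 3-byte lead, need 2 cont bytes. acc=0xF
Byte[6]=94: continuation. acc=(acc<<6)|0x14=0x3D4
Byte[7]=2F: expected 10xxxxxx continuation. INVALID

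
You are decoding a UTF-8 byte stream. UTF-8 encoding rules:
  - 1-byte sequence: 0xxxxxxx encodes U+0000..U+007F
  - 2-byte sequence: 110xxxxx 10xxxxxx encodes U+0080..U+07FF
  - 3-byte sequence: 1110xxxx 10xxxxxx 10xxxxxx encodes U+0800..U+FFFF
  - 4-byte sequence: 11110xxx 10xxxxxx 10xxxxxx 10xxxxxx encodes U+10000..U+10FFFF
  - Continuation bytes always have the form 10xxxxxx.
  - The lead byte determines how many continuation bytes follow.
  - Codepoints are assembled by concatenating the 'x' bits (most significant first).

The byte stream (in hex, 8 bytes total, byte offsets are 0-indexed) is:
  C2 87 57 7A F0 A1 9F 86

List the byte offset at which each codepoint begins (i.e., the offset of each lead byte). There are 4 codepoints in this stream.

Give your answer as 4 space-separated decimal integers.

Answer: 0 2 3 4

Derivation:
Byte[0]=C2: 2-byte lead, need 1 cont bytes. acc=0x2
Byte[1]=87: continuation. acc=(acc<<6)|0x07=0x87
Completed: cp=U+0087 (starts at byte 0)
Byte[2]=57: 1-byte ASCII. cp=U+0057
Byte[3]=7A: 1-byte ASCII. cp=U+007A
Byte[4]=F0: 4-byte lead, need 3 cont bytes. acc=0x0
Byte[5]=A1: continuation. acc=(acc<<6)|0x21=0x21
Byte[6]=9F: continuation. acc=(acc<<6)|0x1F=0x85F
Byte[7]=86: continuation. acc=(acc<<6)|0x06=0x217C6
Completed: cp=U+217C6 (starts at byte 4)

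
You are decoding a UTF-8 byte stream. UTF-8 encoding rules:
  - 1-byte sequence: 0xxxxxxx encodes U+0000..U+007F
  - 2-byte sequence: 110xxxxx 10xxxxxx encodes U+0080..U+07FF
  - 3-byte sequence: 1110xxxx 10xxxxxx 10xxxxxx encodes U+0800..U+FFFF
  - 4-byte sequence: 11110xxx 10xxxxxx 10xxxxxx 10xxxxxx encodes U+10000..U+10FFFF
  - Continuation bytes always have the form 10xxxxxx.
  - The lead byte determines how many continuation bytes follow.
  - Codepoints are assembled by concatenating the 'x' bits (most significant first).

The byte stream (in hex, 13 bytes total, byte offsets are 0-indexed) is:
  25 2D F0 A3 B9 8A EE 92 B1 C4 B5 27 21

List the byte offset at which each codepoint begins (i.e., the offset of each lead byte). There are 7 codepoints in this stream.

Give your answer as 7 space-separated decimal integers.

Answer: 0 1 2 6 9 11 12

Derivation:
Byte[0]=25: 1-byte ASCII. cp=U+0025
Byte[1]=2D: 1-byte ASCII. cp=U+002D
Byte[2]=F0: 4-byte lead, need 3 cont bytes. acc=0x0
Byte[3]=A3: continuation. acc=(acc<<6)|0x23=0x23
Byte[4]=B9: continuation. acc=(acc<<6)|0x39=0x8F9
Byte[5]=8A: continuation. acc=(acc<<6)|0x0A=0x23E4A
Completed: cp=U+23E4A (starts at byte 2)
Byte[6]=EE: 3-byte lead, need 2 cont bytes. acc=0xE
Byte[7]=92: continuation. acc=(acc<<6)|0x12=0x392
Byte[8]=B1: continuation. acc=(acc<<6)|0x31=0xE4B1
Completed: cp=U+E4B1 (starts at byte 6)
Byte[9]=C4: 2-byte lead, need 1 cont bytes. acc=0x4
Byte[10]=B5: continuation. acc=(acc<<6)|0x35=0x135
Completed: cp=U+0135 (starts at byte 9)
Byte[11]=27: 1-byte ASCII. cp=U+0027
Byte[12]=21: 1-byte ASCII. cp=U+0021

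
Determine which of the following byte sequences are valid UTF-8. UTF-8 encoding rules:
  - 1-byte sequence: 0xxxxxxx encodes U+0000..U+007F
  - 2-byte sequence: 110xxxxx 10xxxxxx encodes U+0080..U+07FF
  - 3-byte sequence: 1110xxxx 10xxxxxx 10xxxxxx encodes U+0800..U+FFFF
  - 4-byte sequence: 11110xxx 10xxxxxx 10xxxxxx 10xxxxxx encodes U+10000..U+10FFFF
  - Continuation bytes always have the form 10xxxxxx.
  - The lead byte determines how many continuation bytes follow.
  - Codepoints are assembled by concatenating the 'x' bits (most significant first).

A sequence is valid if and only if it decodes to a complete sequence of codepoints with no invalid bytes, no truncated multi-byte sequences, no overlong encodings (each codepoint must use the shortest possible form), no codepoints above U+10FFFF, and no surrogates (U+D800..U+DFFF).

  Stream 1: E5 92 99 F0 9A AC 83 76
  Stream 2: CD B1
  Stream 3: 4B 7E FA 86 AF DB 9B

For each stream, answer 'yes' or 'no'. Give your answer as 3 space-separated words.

Answer: yes yes no

Derivation:
Stream 1: decodes cleanly. VALID
Stream 2: decodes cleanly. VALID
Stream 3: error at byte offset 2. INVALID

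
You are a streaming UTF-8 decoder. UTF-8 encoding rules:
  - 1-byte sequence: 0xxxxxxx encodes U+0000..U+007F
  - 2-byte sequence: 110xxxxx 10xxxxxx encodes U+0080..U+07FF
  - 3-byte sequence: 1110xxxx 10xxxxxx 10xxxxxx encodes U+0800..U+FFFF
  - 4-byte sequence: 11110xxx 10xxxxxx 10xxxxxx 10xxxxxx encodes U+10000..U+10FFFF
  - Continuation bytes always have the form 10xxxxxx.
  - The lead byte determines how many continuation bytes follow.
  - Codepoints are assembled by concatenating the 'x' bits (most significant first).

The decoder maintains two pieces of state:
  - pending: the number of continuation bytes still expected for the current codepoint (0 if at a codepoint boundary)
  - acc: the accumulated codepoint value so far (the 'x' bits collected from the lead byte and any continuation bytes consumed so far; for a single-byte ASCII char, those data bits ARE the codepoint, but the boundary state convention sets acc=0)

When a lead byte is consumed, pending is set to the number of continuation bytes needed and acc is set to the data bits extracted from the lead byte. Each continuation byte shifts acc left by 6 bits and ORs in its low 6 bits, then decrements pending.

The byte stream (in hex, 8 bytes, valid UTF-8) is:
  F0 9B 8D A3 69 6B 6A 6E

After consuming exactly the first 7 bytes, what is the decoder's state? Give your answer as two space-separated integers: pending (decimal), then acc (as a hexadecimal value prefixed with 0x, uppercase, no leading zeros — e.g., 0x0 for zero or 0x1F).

Answer: 0 0x0

Derivation:
Byte[0]=F0: 4-byte lead. pending=3, acc=0x0
Byte[1]=9B: continuation. acc=(acc<<6)|0x1B=0x1B, pending=2
Byte[2]=8D: continuation. acc=(acc<<6)|0x0D=0x6CD, pending=1
Byte[3]=A3: continuation. acc=(acc<<6)|0x23=0x1B363, pending=0
Byte[4]=69: 1-byte. pending=0, acc=0x0
Byte[5]=6B: 1-byte. pending=0, acc=0x0
Byte[6]=6A: 1-byte. pending=0, acc=0x0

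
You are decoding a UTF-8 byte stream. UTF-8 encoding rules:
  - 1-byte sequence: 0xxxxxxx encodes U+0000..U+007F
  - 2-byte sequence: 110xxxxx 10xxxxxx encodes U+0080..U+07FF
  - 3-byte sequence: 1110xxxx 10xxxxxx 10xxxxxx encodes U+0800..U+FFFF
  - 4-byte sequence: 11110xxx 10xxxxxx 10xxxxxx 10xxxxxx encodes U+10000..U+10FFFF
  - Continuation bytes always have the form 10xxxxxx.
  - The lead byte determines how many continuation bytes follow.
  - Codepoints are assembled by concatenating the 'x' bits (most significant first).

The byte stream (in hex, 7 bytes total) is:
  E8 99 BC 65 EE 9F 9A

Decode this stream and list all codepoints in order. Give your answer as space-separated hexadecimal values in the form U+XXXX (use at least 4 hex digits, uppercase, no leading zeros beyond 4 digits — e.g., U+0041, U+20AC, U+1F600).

Answer: U+867C U+0065 U+E7DA

Derivation:
Byte[0]=E8: 3-byte lead, need 2 cont bytes. acc=0x8
Byte[1]=99: continuation. acc=(acc<<6)|0x19=0x219
Byte[2]=BC: continuation. acc=(acc<<6)|0x3C=0x867C
Completed: cp=U+867C (starts at byte 0)
Byte[3]=65: 1-byte ASCII. cp=U+0065
Byte[4]=EE: 3-byte lead, need 2 cont bytes. acc=0xE
Byte[5]=9F: continuation. acc=(acc<<6)|0x1F=0x39F
Byte[6]=9A: continuation. acc=(acc<<6)|0x1A=0xE7DA
Completed: cp=U+E7DA (starts at byte 4)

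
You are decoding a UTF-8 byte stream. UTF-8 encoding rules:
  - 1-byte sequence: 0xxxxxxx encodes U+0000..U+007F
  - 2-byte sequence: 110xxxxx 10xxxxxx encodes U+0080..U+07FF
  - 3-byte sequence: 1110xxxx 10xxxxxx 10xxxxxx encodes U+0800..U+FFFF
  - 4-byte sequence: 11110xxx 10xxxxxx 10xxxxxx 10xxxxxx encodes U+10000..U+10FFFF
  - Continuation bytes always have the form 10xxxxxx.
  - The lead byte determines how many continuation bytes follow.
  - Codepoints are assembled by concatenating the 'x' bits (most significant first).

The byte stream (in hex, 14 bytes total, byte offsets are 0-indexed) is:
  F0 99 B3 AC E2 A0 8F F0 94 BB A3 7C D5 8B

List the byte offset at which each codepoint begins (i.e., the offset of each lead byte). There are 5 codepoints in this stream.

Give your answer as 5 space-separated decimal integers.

Byte[0]=F0: 4-byte lead, need 3 cont bytes. acc=0x0
Byte[1]=99: continuation. acc=(acc<<6)|0x19=0x19
Byte[2]=B3: continuation. acc=(acc<<6)|0x33=0x673
Byte[3]=AC: continuation. acc=(acc<<6)|0x2C=0x19CEC
Completed: cp=U+19CEC (starts at byte 0)
Byte[4]=E2: 3-byte lead, need 2 cont bytes. acc=0x2
Byte[5]=A0: continuation. acc=(acc<<6)|0x20=0xA0
Byte[6]=8F: continuation. acc=(acc<<6)|0x0F=0x280F
Completed: cp=U+280F (starts at byte 4)
Byte[7]=F0: 4-byte lead, need 3 cont bytes. acc=0x0
Byte[8]=94: continuation. acc=(acc<<6)|0x14=0x14
Byte[9]=BB: continuation. acc=(acc<<6)|0x3B=0x53B
Byte[10]=A3: continuation. acc=(acc<<6)|0x23=0x14EE3
Completed: cp=U+14EE3 (starts at byte 7)
Byte[11]=7C: 1-byte ASCII. cp=U+007C
Byte[12]=D5: 2-byte lead, need 1 cont bytes. acc=0x15
Byte[13]=8B: continuation. acc=(acc<<6)|0x0B=0x54B
Completed: cp=U+054B (starts at byte 12)

Answer: 0 4 7 11 12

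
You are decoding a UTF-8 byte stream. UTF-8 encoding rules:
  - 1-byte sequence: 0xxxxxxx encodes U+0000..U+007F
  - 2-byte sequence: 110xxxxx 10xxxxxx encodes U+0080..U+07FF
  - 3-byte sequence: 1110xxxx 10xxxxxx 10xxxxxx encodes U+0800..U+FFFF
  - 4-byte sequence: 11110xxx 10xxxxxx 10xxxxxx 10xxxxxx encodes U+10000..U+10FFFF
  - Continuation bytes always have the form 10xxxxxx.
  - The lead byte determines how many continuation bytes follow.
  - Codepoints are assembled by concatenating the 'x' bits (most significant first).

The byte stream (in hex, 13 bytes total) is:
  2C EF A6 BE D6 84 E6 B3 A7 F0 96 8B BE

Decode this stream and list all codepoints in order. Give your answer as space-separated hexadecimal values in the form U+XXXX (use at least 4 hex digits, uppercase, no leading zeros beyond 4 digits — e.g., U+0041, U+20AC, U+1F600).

Byte[0]=2C: 1-byte ASCII. cp=U+002C
Byte[1]=EF: 3-byte lead, need 2 cont bytes. acc=0xF
Byte[2]=A6: continuation. acc=(acc<<6)|0x26=0x3E6
Byte[3]=BE: continuation. acc=(acc<<6)|0x3E=0xF9BE
Completed: cp=U+F9BE (starts at byte 1)
Byte[4]=D6: 2-byte lead, need 1 cont bytes. acc=0x16
Byte[5]=84: continuation. acc=(acc<<6)|0x04=0x584
Completed: cp=U+0584 (starts at byte 4)
Byte[6]=E6: 3-byte lead, need 2 cont bytes. acc=0x6
Byte[7]=B3: continuation. acc=(acc<<6)|0x33=0x1B3
Byte[8]=A7: continuation. acc=(acc<<6)|0x27=0x6CE7
Completed: cp=U+6CE7 (starts at byte 6)
Byte[9]=F0: 4-byte lead, need 3 cont bytes. acc=0x0
Byte[10]=96: continuation. acc=(acc<<6)|0x16=0x16
Byte[11]=8B: continuation. acc=(acc<<6)|0x0B=0x58B
Byte[12]=BE: continuation. acc=(acc<<6)|0x3E=0x162FE
Completed: cp=U+162FE (starts at byte 9)

Answer: U+002C U+F9BE U+0584 U+6CE7 U+162FE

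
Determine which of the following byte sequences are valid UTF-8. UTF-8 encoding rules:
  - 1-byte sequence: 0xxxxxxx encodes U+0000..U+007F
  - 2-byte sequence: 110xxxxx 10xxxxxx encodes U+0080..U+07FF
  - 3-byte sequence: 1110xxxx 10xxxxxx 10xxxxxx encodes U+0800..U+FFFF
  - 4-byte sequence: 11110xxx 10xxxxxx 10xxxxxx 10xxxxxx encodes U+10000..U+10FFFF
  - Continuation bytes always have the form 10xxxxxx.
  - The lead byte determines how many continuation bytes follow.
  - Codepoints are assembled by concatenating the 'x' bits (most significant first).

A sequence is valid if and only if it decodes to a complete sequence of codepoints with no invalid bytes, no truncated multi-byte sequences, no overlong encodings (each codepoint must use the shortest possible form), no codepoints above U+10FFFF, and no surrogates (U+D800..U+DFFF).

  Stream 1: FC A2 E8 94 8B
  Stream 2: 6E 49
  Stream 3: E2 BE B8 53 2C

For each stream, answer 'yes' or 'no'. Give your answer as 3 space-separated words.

Stream 1: error at byte offset 0. INVALID
Stream 2: decodes cleanly. VALID
Stream 3: decodes cleanly. VALID

Answer: no yes yes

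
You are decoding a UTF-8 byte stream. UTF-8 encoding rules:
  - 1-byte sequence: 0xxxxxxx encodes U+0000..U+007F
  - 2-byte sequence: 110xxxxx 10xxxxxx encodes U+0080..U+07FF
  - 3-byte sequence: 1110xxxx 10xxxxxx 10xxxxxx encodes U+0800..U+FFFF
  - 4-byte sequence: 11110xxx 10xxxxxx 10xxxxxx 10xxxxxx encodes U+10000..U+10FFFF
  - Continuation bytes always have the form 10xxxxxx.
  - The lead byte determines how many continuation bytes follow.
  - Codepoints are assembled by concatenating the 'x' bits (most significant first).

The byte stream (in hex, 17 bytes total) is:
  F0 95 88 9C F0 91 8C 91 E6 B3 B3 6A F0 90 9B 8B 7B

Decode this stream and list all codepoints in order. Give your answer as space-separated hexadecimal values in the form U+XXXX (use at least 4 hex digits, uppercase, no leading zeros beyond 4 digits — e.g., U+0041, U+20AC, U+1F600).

Byte[0]=F0: 4-byte lead, need 3 cont bytes. acc=0x0
Byte[1]=95: continuation. acc=(acc<<6)|0x15=0x15
Byte[2]=88: continuation. acc=(acc<<6)|0x08=0x548
Byte[3]=9C: continuation. acc=(acc<<6)|0x1C=0x1521C
Completed: cp=U+1521C (starts at byte 0)
Byte[4]=F0: 4-byte lead, need 3 cont bytes. acc=0x0
Byte[5]=91: continuation. acc=(acc<<6)|0x11=0x11
Byte[6]=8C: continuation. acc=(acc<<6)|0x0C=0x44C
Byte[7]=91: continuation. acc=(acc<<6)|0x11=0x11311
Completed: cp=U+11311 (starts at byte 4)
Byte[8]=E6: 3-byte lead, need 2 cont bytes. acc=0x6
Byte[9]=B3: continuation. acc=(acc<<6)|0x33=0x1B3
Byte[10]=B3: continuation. acc=(acc<<6)|0x33=0x6CF3
Completed: cp=U+6CF3 (starts at byte 8)
Byte[11]=6A: 1-byte ASCII. cp=U+006A
Byte[12]=F0: 4-byte lead, need 3 cont bytes. acc=0x0
Byte[13]=90: continuation. acc=(acc<<6)|0x10=0x10
Byte[14]=9B: continuation. acc=(acc<<6)|0x1B=0x41B
Byte[15]=8B: continuation. acc=(acc<<6)|0x0B=0x106CB
Completed: cp=U+106CB (starts at byte 12)
Byte[16]=7B: 1-byte ASCII. cp=U+007B

Answer: U+1521C U+11311 U+6CF3 U+006A U+106CB U+007B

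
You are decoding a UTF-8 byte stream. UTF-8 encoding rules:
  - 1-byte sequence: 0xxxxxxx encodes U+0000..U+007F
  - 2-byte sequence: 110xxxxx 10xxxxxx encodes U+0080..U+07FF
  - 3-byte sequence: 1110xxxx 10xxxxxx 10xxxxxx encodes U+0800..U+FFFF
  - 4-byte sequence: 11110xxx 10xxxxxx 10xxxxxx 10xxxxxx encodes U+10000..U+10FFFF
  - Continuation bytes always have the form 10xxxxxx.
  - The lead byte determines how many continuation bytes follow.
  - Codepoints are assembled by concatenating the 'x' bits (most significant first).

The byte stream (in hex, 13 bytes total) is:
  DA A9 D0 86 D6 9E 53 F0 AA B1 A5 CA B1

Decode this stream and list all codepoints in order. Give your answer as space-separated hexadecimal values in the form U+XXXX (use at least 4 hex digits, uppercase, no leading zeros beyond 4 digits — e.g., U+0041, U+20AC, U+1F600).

Byte[0]=DA: 2-byte lead, need 1 cont bytes. acc=0x1A
Byte[1]=A9: continuation. acc=(acc<<6)|0x29=0x6A9
Completed: cp=U+06A9 (starts at byte 0)
Byte[2]=D0: 2-byte lead, need 1 cont bytes. acc=0x10
Byte[3]=86: continuation. acc=(acc<<6)|0x06=0x406
Completed: cp=U+0406 (starts at byte 2)
Byte[4]=D6: 2-byte lead, need 1 cont bytes. acc=0x16
Byte[5]=9E: continuation. acc=(acc<<6)|0x1E=0x59E
Completed: cp=U+059E (starts at byte 4)
Byte[6]=53: 1-byte ASCII. cp=U+0053
Byte[7]=F0: 4-byte lead, need 3 cont bytes. acc=0x0
Byte[8]=AA: continuation. acc=(acc<<6)|0x2A=0x2A
Byte[9]=B1: continuation. acc=(acc<<6)|0x31=0xAB1
Byte[10]=A5: continuation. acc=(acc<<6)|0x25=0x2AC65
Completed: cp=U+2AC65 (starts at byte 7)
Byte[11]=CA: 2-byte lead, need 1 cont bytes. acc=0xA
Byte[12]=B1: continuation. acc=(acc<<6)|0x31=0x2B1
Completed: cp=U+02B1 (starts at byte 11)

Answer: U+06A9 U+0406 U+059E U+0053 U+2AC65 U+02B1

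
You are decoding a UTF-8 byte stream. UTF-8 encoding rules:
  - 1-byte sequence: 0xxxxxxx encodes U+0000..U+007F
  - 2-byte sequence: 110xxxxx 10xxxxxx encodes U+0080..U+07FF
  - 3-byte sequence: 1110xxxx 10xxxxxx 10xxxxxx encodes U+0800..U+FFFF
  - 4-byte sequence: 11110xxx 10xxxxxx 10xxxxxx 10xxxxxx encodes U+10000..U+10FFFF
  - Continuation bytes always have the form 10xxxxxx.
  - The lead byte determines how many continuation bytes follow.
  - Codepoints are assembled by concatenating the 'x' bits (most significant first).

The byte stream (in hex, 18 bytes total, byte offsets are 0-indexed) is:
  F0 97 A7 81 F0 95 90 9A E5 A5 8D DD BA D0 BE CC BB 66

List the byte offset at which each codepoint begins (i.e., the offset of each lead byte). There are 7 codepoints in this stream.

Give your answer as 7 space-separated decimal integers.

Byte[0]=F0: 4-byte lead, need 3 cont bytes. acc=0x0
Byte[1]=97: continuation. acc=(acc<<6)|0x17=0x17
Byte[2]=A7: continuation. acc=(acc<<6)|0x27=0x5E7
Byte[3]=81: continuation. acc=(acc<<6)|0x01=0x179C1
Completed: cp=U+179C1 (starts at byte 0)
Byte[4]=F0: 4-byte lead, need 3 cont bytes. acc=0x0
Byte[5]=95: continuation. acc=(acc<<6)|0x15=0x15
Byte[6]=90: continuation. acc=(acc<<6)|0x10=0x550
Byte[7]=9A: continuation. acc=(acc<<6)|0x1A=0x1541A
Completed: cp=U+1541A (starts at byte 4)
Byte[8]=E5: 3-byte lead, need 2 cont bytes. acc=0x5
Byte[9]=A5: continuation. acc=(acc<<6)|0x25=0x165
Byte[10]=8D: continuation. acc=(acc<<6)|0x0D=0x594D
Completed: cp=U+594D (starts at byte 8)
Byte[11]=DD: 2-byte lead, need 1 cont bytes. acc=0x1D
Byte[12]=BA: continuation. acc=(acc<<6)|0x3A=0x77A
Completed: cp=U+077A (starts at byte 11)
Byte[13]=D0: 2-byte lead, need 1 cont bytes. acc=0x10
Byte[14]=BE: continuation. acc=(acc<<6)|0x3E=0x43E
Completed: cp=U+043E (starts at byte 13)
Byte[15]=CC: 2-byte lead, need 1 cont bytes. acc=0xC
Byte[16]=BB: continuation. acc=(acc<<6)|0x3B=0x33B
Completed: cp=U+033B (starts at byte 15)
Byte[17]=66: 1-byte ASCII. cp=U+0066

Answer: 0 4 8 11 13 15 17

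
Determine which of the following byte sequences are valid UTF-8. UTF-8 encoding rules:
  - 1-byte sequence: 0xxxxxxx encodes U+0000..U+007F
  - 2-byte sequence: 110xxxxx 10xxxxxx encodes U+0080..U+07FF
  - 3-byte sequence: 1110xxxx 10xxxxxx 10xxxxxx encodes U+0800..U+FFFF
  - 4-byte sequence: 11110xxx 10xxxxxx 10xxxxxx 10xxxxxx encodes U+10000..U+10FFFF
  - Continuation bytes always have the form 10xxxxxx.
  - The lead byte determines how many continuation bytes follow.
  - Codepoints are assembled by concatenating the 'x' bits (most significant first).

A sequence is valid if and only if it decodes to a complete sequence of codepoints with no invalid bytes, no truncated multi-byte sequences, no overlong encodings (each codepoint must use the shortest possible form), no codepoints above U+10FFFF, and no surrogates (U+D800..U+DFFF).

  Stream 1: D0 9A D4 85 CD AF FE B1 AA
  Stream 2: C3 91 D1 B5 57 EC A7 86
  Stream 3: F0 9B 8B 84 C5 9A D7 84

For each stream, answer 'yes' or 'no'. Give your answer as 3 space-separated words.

Answer: no yes yes

Derivation:
Stream 1: error at byte offset 6. INVALID
Stream 2: decodes cleanly. VALID
Stream 3: decodes cleanly. VALID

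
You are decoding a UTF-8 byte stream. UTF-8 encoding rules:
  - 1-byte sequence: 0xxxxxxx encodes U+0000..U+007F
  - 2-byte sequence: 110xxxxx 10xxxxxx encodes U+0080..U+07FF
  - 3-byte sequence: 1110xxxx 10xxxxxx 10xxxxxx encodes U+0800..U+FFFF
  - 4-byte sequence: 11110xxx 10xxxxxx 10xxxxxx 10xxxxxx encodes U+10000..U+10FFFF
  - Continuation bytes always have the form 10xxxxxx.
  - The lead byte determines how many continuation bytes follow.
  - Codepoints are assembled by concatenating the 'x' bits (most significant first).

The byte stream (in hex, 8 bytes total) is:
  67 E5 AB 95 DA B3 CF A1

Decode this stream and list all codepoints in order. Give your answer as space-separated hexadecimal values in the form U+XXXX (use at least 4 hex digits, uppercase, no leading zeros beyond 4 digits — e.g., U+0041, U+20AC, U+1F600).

Byte[0]=67: 1-byte ASCII. cp=U+0067
Byte[1]=E5: 3-byte lead, need 2 cont bytes. acc=0x5
Byte[2]=AB: continuation. acc=(acc<<6)|0x2B=0x16B
Byte[3]=95: continuation. acc=(acc<<6)|0x15=0x5AD5
Completed: cp=U+5AD5 (starts at byte 1)
Byte[4]=DA: 2-byte lead, need 1 cont bytes. acc=0x1A
Byte[5]=B3: continuation. acc=(acc<<6)|0x33=0x6B3
Completed: cp=U+06B3 (starts at byte 4)
Byte[6]=CF: 2-byte lead, need 1 cont bytes. acc=0xF
Byte[7]=A1: continuation. acc=(acc<<6)|0x21=0x3E1
Completed: cp=U+03E1 (starts at byte 6)

Answer: U+0067 U+5AD5 U+06B3 U+03E1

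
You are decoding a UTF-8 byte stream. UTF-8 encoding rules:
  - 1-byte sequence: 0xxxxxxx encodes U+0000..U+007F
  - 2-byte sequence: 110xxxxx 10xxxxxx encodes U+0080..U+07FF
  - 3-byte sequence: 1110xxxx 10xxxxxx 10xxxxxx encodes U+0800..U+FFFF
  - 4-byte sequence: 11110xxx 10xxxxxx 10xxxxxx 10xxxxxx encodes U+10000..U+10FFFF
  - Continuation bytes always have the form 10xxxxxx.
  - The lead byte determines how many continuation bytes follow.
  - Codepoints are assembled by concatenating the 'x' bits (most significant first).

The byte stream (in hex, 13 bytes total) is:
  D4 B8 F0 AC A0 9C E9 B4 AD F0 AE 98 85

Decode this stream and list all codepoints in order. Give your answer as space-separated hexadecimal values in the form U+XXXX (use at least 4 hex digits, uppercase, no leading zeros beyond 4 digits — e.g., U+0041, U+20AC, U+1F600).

Byte[0]=D4: 2-byte lead, need 1 cont bytes. acc=0x14
Byte[1]=B8: continuation. acc=(acc<<6)|0x38=0x538
Completed: cp=U+0538 (starts at byte 0)
Byte[2]=F0: 4-byte lead, need 3 cont bytes. acc=0x0
Byte[3]=AC: continuation. acc=(acc<<6)|0x2C=0x2C
Byte[4]=A0: continuation. acc=(acc<<6)|0x20=0xB20
Byte[5]=9C: continuation. acc=(acc<<6)|0x1C=0x2C81C
Completed: cp=U+2C81C (starts at byte 2)
Byte[6]=E9: 3-byte lead, need 2 cont bytes. acc=0x9
Byte[7]=B4: continuation. acc=(acc<<6)|0x34=0x274
Byte[8]=AD: continuation. acc=(acc<<6)|0x2D=0x9D2D
Completed: cp=U+9D2D (starts at byte 6)
Byte[9]=F0: 4-byte lead, need 3 cont bytes. acc=0x0
Byte[10]=AE: continuation. acc=(acc<<6)|0x2E=0x2E
Byte[11]=98: continuation. acc=(acc<<6)|0x18=0xB98
Byte[12]=85: continuation. acc=(acc<<6)|0x05=0x2E605
Completed: cp=U+2E605 (starts at byte 9)

Answer: U+0538 U+2C81C U+9D2D U+2E605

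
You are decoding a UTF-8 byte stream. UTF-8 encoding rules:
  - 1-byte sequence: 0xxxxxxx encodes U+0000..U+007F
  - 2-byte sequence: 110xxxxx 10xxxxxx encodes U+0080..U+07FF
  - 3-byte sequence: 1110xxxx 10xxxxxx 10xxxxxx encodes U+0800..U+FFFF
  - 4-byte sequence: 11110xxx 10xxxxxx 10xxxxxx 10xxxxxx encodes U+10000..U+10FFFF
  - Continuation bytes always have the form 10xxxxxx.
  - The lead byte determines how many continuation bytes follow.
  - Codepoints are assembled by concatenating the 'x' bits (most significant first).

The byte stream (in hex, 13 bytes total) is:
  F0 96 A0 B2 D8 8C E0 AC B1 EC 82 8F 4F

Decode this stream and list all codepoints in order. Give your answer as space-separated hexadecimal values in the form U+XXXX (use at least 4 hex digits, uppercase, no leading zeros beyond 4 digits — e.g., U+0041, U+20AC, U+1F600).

Answer: U+16832 U+060C U+0B31 U+C08F U+004F

Derivation:
Byte[0]=F0: 4-byte lead, need 3 cont bytes. acc=0x0
Byte[1]=96: continuation. acc=(acc<<6)|0x16=0x16
Byte[2]=A0: continuation. acc=(acc<<6)|0x20=0x5A0
Byte[3]=B2: continuation. acc=(acc<<6)|0x32=0x16832
Completed: cp=U+16832 (starts at byte 0)
Byte[4]=D8: 2-byte lead, need 1 cont bytes. acc=0x18
Byte[5]=8C: continuation. acc=(acc<<6)|0x0C=0x60C
Completed: cp=U+060C (starts at byte 4)
Byte[6]=E0: 3-byte lead, need 2 cont bytes. acc=0x0
Byte[7]=AC: continuation. acc=(acc<<6)|0x2C=0x2C
Byte[8]=B1: continuation. acc=(acc<<6)|0x31=0xB31
Completed: cp=U+0B31 (starts at byte 6)
Byte[9]=EC: 3-byte lead, need 2 cont bytes. acc=0xC
Byte[10]=82: continuation. acc=(acc<<6)|0x02=0x302
Byte[11]=8F: continuation. acc=(acc<<6)|0x0F=0xC08F
Completed: cp=U+C08F (starts at byte 9)
Byte[12]=4F: 1-byte ASCII. cp=U+004F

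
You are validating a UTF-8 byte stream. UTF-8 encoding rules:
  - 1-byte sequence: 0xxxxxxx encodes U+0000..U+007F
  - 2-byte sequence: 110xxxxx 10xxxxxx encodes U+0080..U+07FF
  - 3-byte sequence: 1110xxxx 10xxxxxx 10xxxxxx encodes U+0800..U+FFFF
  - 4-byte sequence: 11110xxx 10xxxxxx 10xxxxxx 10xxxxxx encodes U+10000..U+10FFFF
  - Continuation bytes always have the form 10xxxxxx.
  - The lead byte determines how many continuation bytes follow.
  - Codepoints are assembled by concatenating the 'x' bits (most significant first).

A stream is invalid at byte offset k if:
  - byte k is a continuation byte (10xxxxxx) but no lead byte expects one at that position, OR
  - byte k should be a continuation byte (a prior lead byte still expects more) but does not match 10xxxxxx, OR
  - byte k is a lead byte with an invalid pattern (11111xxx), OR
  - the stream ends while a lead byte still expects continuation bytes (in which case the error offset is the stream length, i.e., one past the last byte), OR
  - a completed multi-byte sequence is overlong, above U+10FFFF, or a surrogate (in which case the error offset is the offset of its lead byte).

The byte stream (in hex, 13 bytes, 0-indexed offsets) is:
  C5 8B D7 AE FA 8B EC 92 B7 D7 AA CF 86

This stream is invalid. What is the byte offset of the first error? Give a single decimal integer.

Answer: 4

Derivation:
Byte[0]=C5: 2-byte lead, need 1 cont bytes. acc=0x5
Byte[1]=8B: continuation. acc=(acc<<6)|0x0B=0x14B
Completed: cp=U+014B (starts at byte 0)
Byte[2]=D7: 2-byte lead, need 1 cont bytes. acc=0x17
Byte[3]=AE: continuation. acc=(acc<<6)|0x2E=0x5EE
Completed: cp=U+05EE (starts at byte 2)
Byte[4]=FA: INVALID lead byte (not 0xxx/110x/1110/11110)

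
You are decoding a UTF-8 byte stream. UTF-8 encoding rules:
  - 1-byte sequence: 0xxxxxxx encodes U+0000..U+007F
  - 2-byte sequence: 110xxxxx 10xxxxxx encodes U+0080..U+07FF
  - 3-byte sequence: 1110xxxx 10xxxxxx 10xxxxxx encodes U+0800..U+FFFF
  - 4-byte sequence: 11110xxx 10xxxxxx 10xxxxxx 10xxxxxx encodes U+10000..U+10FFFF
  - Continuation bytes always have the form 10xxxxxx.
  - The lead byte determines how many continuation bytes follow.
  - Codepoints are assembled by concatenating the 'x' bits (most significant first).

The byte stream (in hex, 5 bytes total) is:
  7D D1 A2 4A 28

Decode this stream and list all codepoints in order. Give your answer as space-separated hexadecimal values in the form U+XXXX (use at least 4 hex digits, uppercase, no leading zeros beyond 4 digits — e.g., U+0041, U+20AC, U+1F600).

Byte[0]=7D: 1-byte ASCII. cp=U+007D
Byte[1]=D1: 2-byte lead, need 1 cont bytes. acc=0x11
Byte[2]=A2: continuation. acc=(acc<<6)|0x22=0x462
Completed: cp=U+0462 (starts at byte 1)
Byte[3]=4A: 1-byte ASCII. cp=U+004A
Byte[4]=28: 1-byte ASCII. cp=U+0028

Answer: U+007D U+0462 U+004A U+0028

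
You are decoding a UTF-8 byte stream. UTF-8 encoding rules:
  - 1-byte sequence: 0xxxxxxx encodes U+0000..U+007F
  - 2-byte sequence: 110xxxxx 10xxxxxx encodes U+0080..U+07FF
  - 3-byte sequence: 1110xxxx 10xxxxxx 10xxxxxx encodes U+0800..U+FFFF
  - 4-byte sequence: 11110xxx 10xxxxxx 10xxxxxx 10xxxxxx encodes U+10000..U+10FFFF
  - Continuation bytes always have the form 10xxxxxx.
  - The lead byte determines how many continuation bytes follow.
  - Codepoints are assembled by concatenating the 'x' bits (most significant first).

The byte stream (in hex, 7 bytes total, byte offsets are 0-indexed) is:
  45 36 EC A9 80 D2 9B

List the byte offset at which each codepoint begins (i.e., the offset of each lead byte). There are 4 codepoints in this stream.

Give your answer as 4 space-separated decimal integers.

Answer: 0 1 2 5

Derivation:
Byte[0]=45: 1-byte ASCII. cp=U+0045
Byte[1]=36: 1-byte ASCII. cp=U+0036
Byte[2]=EC: 3-byte lead, need 2 cont bytes. acc=0xC
Byte[3]=A9: continuation. acc=(acc<<6)|0x29=0x329
Byte[4]=80: continuation. acc=(acc<<6)|0x00=0xCA40
Completed: cp=U+CA40 (starts at byte 2)
Byte[5]=D2: 2-byte lead, need 1 cont bytes. acc=0x12
Byte[6]=9B: continuation. acc=(acc<<6)|0x1B=0x49B
Completed: cp=U+049B (starts at byte 5)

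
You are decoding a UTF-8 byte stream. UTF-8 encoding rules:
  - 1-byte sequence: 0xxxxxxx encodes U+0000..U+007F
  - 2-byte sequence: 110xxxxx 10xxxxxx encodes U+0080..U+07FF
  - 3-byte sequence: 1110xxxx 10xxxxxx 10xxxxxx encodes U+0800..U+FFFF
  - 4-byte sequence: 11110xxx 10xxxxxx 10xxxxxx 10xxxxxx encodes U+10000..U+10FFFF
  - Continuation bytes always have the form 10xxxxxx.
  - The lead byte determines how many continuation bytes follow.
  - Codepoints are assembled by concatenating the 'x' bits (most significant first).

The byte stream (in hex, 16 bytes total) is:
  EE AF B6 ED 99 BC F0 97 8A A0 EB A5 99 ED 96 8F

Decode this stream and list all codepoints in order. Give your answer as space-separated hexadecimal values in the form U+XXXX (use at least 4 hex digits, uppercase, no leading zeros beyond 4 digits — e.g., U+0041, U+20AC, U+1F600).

Answer: U+EBF6 U+D67C U+172A0 U+B959 U+D58F

Derivation:
Byte[0]=EE: 3-byte lead, need 2 cont bytes. acc=0xE
Byte[1]=AF: continuation. acc=(acc<<6)|0x2F=0x3AF
Byte[2]=B6: continuation. acc=(acc<<6)|0x36=0xEBF6
Completed: cp=U+EBF6 (starts at byte 0)
Byte[3]=ED: 3-byte lead, need 2 cont bytes. acc=0xD
Byte[4]=99: continuation. acc=(acc<<6)|0x19=0x359
Byte[5]=BC: continuation. acc=(acc<<6)|0x3C=0xD67C
Completed: cp=U+D67C (starts at byte 3)
Byte[6]=F0: 4-byte lead, need 3 cont bytes. acc=0x0
Byte[7]=97: continuation. acc=(acc<<6)|0x17=0x17
Byte[8]=8A: continuation. acc=(acc<<6)|0x0A=0x5CA
Byte[9]=A0: continuation. acc=(acc<<6)|0x20=0x172A0
Completed: cp=U+172A0 (starts at byte 6)
Byte[10]=EB: 3-byte lead, need 2 cont bytes. acc=0xB
Byte[11]=A5: continuation. acc=(acc<<6)|0x25=0x2E5
Byte[12]=99: continuation. acc=(acc<<6)|0x19=0xB959
Completed: cp=U+B959 (starts at byte 10)
Byte[13]=ED: 3-byte lead, need 2 cont bytes. acc=0xD
Byte[14]=96: continuation. acc=(acc<<6)|0x16=0x356
Byte[15]=8F: continuation. acc=(acc<<6)|0x0F=0xD58F
Completed: cp=U+D58F (starts at byte 13)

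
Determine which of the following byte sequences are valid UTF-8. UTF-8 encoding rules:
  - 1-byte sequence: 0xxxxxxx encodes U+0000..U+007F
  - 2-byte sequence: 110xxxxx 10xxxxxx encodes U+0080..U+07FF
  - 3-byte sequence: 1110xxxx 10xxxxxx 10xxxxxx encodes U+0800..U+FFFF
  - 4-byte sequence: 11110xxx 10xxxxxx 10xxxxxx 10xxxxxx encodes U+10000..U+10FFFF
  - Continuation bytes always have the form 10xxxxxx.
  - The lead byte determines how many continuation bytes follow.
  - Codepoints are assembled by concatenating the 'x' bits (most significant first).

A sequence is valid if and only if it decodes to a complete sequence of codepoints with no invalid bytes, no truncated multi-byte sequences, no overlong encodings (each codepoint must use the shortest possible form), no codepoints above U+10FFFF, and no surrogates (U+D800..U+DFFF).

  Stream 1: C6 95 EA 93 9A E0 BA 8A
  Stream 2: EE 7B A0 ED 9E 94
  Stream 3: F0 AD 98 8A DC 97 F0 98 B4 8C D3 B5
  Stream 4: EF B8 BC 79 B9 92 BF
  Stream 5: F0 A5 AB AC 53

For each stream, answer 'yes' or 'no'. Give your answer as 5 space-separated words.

Answer: yes no yes no yes

Derivation:
Stream 1: decodes cleanly. VALID
Stream 2: error at byte offset 1. INVALID
Stream 3: decodes cleanly. VALID
Stream 4: error at byte offset 4. INVALID
Stream 5: decodes cleanly. VALID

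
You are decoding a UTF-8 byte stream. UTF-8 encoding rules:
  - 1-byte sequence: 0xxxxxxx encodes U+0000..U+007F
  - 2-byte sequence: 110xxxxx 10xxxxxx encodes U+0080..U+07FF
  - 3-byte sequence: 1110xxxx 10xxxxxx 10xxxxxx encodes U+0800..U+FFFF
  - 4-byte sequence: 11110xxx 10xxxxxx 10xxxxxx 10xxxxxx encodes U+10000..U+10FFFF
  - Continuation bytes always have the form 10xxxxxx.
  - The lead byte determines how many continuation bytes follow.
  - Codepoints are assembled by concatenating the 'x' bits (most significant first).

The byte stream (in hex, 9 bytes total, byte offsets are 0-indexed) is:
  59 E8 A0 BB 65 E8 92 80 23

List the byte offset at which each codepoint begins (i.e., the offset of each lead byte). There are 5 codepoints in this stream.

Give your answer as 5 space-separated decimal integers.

Byte[0]=59: 1-byte ASCII. cp=U+0059
Byte[1]=E8: 3-byte lead, need 2 cont bytes. acc=0x8
Byte[2]=A0: continuation. acc=(acc<<6)|0x20=0x220
Byte[3]=BB: continuation. acc=(acc<<6)|0x3B=0x883B
Completed: cp=U+883B (starts at byte 1)
Byte[4]=65: 1-byte ASCII. cp=U+0065
Byte[5]=E8: 3-byte lead, need 2 cont bytes. acc=0x8
Byte[6]=92: continuation. acc=(acc<<6)|0x12=0x212
Byte[7]=80: continuation. acc=(acc<<6)|0x00=0x8480
Completed: cp=U+8480 (starts at byte 5)
Byte[8]=23: 1-byte ASCII. cp=U+0023

Answer: 0 1 4 5 8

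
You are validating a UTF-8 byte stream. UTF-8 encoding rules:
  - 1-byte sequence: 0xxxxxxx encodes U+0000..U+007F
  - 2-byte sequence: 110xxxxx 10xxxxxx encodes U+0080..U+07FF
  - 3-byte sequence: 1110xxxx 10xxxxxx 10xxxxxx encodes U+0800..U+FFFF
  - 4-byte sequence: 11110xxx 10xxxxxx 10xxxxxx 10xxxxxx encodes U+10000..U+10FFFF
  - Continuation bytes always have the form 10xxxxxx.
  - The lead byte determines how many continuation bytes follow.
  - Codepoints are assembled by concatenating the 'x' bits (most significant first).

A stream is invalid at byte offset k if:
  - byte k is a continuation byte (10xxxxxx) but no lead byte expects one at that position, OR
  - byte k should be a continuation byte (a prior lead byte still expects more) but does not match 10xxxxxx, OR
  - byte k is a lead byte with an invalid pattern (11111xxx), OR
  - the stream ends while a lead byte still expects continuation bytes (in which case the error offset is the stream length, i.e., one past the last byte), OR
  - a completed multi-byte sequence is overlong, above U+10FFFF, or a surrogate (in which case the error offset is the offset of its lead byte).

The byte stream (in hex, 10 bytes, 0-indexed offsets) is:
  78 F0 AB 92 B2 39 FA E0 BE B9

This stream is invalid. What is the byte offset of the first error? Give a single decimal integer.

Byte[0]=78: 1-byte ASCII. cp=U+0078
Byte[1]=F0: 4-byte lead, need 3 cont bytes. acc=0x0
Byte[2]=AB: continuation. acc=(acc<<6)|0x2B=0x2B
Byte[3]=92: continuation. acc=(acc<<6)|0x12=0xAD2
Byte[4]=B2: continuation. acc=(acc<<6)|0x32=0x2B4B2
Completed: cp=U+2B4B2 (starts at byte 1)
Byte[5]=39: 1-byte ASCII. cp=U+0039
Byte[6]=FA: INVALID lead byte (not 0xxx/110x/1110/11110)

Answer: 6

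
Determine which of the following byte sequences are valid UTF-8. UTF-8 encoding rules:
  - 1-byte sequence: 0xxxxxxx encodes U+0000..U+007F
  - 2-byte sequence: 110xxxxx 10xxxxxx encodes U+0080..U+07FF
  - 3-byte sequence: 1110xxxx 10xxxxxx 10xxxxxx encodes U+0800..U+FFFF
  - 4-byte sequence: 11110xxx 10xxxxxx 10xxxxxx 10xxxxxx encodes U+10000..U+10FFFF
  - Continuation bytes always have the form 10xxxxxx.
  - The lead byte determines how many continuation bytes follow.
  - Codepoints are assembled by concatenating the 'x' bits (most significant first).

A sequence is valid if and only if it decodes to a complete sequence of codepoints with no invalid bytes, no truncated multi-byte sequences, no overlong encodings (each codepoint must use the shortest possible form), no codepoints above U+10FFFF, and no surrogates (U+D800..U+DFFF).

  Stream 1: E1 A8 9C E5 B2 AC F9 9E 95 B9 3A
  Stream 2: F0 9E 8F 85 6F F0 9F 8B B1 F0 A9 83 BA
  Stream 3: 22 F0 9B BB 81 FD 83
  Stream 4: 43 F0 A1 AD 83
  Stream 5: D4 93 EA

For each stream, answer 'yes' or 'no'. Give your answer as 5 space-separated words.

Answer: no yes no yes no

Derivation:
Stream 1: error at byte offset 6. INVALID
Stream 2: decodes cleanly. VALID
Stream 3: error at byte offset 5. INVALID
Stream 4: decodes cleanly. VALID
Stream 5: error at byte offset 3. INVALID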